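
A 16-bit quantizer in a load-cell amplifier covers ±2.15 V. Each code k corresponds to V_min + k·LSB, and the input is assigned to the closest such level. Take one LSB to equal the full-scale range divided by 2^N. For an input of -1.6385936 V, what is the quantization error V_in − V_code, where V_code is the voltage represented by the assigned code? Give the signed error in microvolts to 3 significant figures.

Range = 2.15 − (-2.15) = 4.3 V. LSB = 4.3 V / 2^16 ≈ 65.61 µV.
(-1.6385936 − (-2.15)) / LSB = 0.5114064 × 65536/4.3 = 7794.3093. Nearest integer: k = 7794.
V_code = -2.15 + (7794/65536) × 4.3 = -1.6386138916 V.
Error = V_in − V_code = -1.6385936 − (-1.6386138916) = +20.3 µV.

+20.3 µV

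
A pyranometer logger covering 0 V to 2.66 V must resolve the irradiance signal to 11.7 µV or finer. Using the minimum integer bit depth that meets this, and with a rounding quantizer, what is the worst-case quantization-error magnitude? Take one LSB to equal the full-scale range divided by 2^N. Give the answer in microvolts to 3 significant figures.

5.07 µV

Range is 2.66 V.
Levels needed ≥ 2.66/11.7 µV = 227400. 2^18 = 262144 suffices, so N_min = 18.
Step size = 2.66/262144 V = 10.147 µV.
|e|_max = LSB/2 = 5.07 µV.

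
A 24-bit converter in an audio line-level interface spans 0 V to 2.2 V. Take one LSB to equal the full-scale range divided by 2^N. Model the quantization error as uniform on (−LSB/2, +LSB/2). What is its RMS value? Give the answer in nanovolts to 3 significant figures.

37.9 nV

V_FS = 2.2 V.
Step size = 2.2/16777216 V = 131.13 nV.
σ_q = LSB/√12 = 131.13 nV/3.4641 = 37.9 nV.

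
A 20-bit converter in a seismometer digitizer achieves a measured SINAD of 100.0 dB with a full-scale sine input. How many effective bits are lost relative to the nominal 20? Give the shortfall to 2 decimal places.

Effective bits = (100.0 − 1.76)/6.02 = 16.3189.
Lost resolution: 20 − 16.3189 = 3.6811 bits.

3.68 bits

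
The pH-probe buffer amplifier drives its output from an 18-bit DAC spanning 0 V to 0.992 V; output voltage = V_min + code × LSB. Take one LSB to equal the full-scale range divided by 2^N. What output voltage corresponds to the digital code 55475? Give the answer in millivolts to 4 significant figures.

209.9 mV

Full-scale range = 0.992 V. LSB = 0.992 V / 2^18.
V_out = V_min + code × LSB = 0 V + 55475 × 0.992 V / 262144
      = 0 + 0.209927 = 0.209927 V.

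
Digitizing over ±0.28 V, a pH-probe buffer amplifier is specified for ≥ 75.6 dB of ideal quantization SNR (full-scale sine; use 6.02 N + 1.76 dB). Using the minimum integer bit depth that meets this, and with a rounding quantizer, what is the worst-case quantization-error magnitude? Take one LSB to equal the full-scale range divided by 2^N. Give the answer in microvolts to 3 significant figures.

Span: 0.28 V − (-0.28 V) = 0.56 V.
6.02 N + 1.76 ≥ 75.6 gives N ≥ 12.266, so the minimum integer is 13.
One LSB is 0.56 V / 8192 = 68.359 µV.
|e|_max = LSB/2 = 34.2 µV.

34.2 µV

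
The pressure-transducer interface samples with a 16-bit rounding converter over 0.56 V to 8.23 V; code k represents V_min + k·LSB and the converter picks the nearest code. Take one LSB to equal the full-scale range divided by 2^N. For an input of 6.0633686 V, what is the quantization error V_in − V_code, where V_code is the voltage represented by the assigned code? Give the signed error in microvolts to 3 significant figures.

Span: 8.23 V − (0.56 V) = 7.67 V. LSB = 7.67 V / 2^16 ≈ 117.0 µV.
(6.0633686 − (0.56)) / LSB = 5.5033686 × 65536/7.67 = 47023.3070. Nearest integer: k = 47023.
Reconstructed level: 0.56 + 47023 × 7.67/65536 V = 6.0633326721 V.
V_in − V_code = 6.0633686 − (6.0633326721) = +35.9 µV.

+35.9 µV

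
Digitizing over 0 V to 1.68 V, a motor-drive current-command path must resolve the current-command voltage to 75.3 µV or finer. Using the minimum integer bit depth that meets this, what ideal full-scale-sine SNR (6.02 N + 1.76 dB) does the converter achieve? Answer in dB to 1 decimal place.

Span = 1.68 V.
Levels needed ≥ 1.68/75.3 µV = 22310. 2^15 = 32768 suffices, so N_min = 15.
Ideal SNR at N = 15: 6.02·15 + 1.76 = 92.1 dB.

92.1 dB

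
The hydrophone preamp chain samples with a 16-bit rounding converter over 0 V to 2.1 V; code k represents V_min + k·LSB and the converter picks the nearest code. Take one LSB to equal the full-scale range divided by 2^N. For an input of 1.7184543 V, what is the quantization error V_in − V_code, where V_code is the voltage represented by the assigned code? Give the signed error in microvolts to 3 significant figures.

Range is 2.1 V. LSB = 2.1 V / 2^16 ≈ 32.04 µV.
(1.7184543 − (0)) / LSB = 1.7184543 × 65536/2.1 = 53628.8671. Nearest integer: k = 53629.
Reconstructed level: 0 + 53629 × 2.1/65536 V = 1.7184585571 V.
V_in − V_code = 1.7184543 − (1.7184585571) = −4.26 µV.

−4.26 µV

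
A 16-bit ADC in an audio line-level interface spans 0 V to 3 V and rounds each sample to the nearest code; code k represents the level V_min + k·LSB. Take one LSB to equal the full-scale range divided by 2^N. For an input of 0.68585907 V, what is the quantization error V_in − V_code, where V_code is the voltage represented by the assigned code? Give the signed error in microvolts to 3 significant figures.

V_FS = 3 V. LSB = 3 V / 2^16 ≈ 45.78 µV.
(V_in − V_min)/LSB = (0.68585907 − (0)) × 65536/3 = 14982.8200 → nearest code k = 14983.
Reconstructed level: 0 + 14983 × 3/65536 V = 0.68586730957 V.
V_in − V_code = 0.68585907 − (0.68586730957) = −8.24 µV.

−8.24 µV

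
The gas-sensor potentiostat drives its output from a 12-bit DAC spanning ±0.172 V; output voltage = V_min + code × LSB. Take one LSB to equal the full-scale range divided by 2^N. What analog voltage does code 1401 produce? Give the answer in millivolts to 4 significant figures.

-54.34 mV

Range = 0.172 − (-0.172) = 0.344 V. LSB = 0.344 V / 2^12.
V_out = -0.172 + 1401 × (0.344/4096) V
      = -0.172 V + 0.117662 V = -0.0543379 V.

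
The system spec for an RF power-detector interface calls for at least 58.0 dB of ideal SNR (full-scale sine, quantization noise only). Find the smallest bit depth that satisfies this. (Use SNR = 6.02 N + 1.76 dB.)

10 bits

Solving 6.02 N ≥ 58.0 − 1.76: N ≥ 9.342. Round up → N = 10.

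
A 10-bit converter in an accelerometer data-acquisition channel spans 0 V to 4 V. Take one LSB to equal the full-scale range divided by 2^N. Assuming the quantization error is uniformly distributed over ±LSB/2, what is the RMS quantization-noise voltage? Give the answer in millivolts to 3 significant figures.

Full-scale range = 4 V.
Step size = 4/1024 V = 3.9063 mV.
V_rms = LSB/√12 = 3.9063 mV / √12 = 1.13 mV.

1.13 mV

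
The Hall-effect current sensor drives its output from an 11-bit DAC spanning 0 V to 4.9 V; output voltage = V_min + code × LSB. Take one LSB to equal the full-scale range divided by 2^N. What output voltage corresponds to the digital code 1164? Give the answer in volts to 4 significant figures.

V_FS = 4.9 V. LSB = 4.9 V / 2^11.
V_out = V_min + code × LSB = 0 V + 1164 × 4.9 V / 2048
      = 0 V + 2.78496 V = 2.78496 V.

2.785 V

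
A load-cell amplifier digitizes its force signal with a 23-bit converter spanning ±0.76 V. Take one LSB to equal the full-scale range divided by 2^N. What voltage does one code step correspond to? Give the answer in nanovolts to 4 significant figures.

181.2 nV

Full-scale range = 0.76 V − (-0.76 V) = 1.52 V.
There are 2^23 = 8388608 steps.
LSB = 1.52 V ÷ 2^23 = 1.52/8388608 V = 181.2 nV.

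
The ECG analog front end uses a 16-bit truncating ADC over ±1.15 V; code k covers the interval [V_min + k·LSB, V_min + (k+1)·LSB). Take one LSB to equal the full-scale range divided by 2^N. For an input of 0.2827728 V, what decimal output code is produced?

Full-scale range = 1.15 V − (-1.15 V) = 2.3 V. LSB = 2.3 V / 2^16 ≈ 35.10 µV.
V_in − V_min = 0.2827728 − (-1.15) = 1.4327728 V.
Divide by LSB: 1.4327728 × 65536/2.3 = 40825.3036.
Truncating gives code 40825.

40825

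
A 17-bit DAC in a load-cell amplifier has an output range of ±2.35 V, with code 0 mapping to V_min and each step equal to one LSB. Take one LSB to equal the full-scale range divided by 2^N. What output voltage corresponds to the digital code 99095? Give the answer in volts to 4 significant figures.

1.203 V

The full-scale span is 2.35 − (-2.35) = 4.7 V. LSB = 4.7 V / 2^17.
V_out = -2.35 + 99095 × (4.7/131072) V
      = -2.35 + 3.55336 = 1.20336 V.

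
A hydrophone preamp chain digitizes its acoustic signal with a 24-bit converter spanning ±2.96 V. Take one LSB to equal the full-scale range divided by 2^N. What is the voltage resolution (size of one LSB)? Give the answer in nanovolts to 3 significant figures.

The full-scale span is 2.96 − (-2.96) = 5.92 V.
There are 2^24 = 16777216 steps.
One LSB is 5.92 V / 16777216 = 353 nV.

353 nV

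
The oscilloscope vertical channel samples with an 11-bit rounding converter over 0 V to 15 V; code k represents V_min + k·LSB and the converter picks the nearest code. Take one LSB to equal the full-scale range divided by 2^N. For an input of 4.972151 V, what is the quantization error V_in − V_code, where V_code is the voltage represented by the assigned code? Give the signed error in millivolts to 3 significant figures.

V_FS = 15 V. LSB = 15 V / 2^11 ≈ 7.324 mV.
(V_in − V_min)/LSB = (4.972151 − (0)) × 2048/15 = 678.8643 → nearest code k = 679.
V_code = V_min + k × range/2^11 = 0 + 679 × 15/2048 = 4.973144531 V.
V_in − V_code = 4.972151 − (4.973144531) = −0.994 mV.

−0.994 mV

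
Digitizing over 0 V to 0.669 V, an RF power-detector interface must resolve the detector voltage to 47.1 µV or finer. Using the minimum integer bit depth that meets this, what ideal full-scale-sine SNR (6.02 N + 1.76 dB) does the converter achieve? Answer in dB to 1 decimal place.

Full-scale range = 0.669 V.
0.669 V / 47.1 µV = 14200. Since 2^13 = 8192 and 2^14 = 16384, N = 14.
6.02(14) + 1.76 = 86.04 dB.

86.0 dB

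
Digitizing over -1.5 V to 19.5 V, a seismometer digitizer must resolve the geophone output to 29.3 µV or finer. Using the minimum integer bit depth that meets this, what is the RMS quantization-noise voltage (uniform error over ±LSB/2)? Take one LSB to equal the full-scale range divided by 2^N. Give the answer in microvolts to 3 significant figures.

Full-scale range = 19.5 V − (-1.5 V) = 21 V.
Levels needed ≥ 21/29.3 µV = 716700. 2^20 = 1048576 suffices, so N_min = 20.
LSB = 21 V ÷ 2^20 = 21/1048576 V = 20.027 µV.
V_rms = LSB/√12 = 5.78 µV.

5.78 µV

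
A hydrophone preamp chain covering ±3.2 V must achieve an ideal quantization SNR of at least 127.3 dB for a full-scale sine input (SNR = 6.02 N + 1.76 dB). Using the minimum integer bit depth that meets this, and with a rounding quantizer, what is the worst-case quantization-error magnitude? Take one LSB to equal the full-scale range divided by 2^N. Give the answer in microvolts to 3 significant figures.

The full-scale span is 3.2 − (-3.2) = 6.4 V.
Required N = ⌈(127.3 − 1.76)/6.02⌉ = ⌈20.854⌉ = 21.
LSB = 6.4 V / 2^21 = 3.0518 µV.
Max error for round-to-nearest is LSB/2 = 1.53 µV.

1.53 µV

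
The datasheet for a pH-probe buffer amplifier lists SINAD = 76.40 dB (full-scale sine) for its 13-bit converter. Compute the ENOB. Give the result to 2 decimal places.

Inverting SNR = 6.02 N + 1.76: N_eff = (76.40 − 1.76)/6.02 = 12.3987.

12.40 bits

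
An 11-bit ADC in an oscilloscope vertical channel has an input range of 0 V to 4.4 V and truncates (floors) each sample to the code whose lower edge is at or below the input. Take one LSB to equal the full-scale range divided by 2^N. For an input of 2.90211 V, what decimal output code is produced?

1350

V_FS = 4.4 V. LSB = 4.4 V / 2^11 ≈ 2.148 mV.
code = ⌊(V_in − V_min)/LSB⌋ = ⌊(V_in − V_min) × 2^11 / range⌋
     = ⌊(2.90211 − (0)) × 2048 / 4.4⌋ = ⌊2.90211 × 2048/4.4⌋
     = ⌊1350.800⌋ = 1350.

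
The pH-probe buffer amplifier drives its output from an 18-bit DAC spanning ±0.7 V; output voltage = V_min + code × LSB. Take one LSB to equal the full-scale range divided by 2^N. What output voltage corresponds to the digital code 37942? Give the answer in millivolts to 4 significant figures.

Full-scale range = 0.7 V − (-0.7 V) = 1.4 V. LSB = 1.4 V / 2^18.
V_out = V_min + code × LSB = -0.7 V + 37942 × 1.4 V / 262144
      = -0.7 + 0.202632 = -0.497368 V.

-497.4 mV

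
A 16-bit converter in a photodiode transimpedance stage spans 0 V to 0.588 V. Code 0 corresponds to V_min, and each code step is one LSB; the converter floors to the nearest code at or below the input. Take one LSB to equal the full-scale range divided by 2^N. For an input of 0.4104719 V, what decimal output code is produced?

V_FS = 0.588 V. LSB = 0.588 V / 2^16 ≈ 8.972 µV.
code = ⌊(V_in − V_min)/LSB⌋ = ⌊(V_in − V_min) × 2^16 / range⌋
     = ⌊(0.4104719 − (0)) × 65536 / 0.588⌋ = ⌊0.4104719 × 65536/0.588⌋
     = ⌊45749.467⌋ = 45749.

45749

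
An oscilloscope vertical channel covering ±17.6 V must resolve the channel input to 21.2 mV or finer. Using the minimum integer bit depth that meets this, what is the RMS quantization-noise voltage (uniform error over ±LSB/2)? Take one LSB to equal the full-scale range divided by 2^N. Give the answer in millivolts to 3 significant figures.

Full-scale range = 17.6 V − (-17.6 V) = 35.2 V.
Levels needed ≥ 35.2/21.2 mV = 1660. 2^11 = 2048 suffices, so N_min = 11.
One LSB is 35.2 V / 2048 = 17.188 mV.
RMS noise = LSB/√12 = 4.96 mV.

4.96 mV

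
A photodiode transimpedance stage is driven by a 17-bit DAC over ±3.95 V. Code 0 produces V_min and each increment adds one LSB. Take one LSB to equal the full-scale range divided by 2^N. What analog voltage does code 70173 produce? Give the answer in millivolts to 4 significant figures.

Range = 3.95 − (-3.95) = 7.9 V. LSB = 7.9 V / 2^17.
V_out = V_min + code × LSB = -3.95 V + 70173 × 7.9 V / 131072
      = -3.95 V + 4.22948 V = 0.279482 V.

279.5 mV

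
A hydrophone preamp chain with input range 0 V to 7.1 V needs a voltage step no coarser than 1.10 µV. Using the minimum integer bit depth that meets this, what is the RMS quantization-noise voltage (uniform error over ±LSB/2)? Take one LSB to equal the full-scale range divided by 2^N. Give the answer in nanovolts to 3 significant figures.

244 nV

V_FS = 7.1 V.
7.1 V / 1.10 µV = 6.455e6. Since 2^22 = 4194304 and 2^23 = 8388608, N = 23.
One LSB is 7.1 V / 8388608 = 0.84639 µV.
V_rms = LSB/√12 = 244 nV.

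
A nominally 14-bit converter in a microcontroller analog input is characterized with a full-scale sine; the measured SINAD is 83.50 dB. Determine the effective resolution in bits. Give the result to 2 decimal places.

ENOB = (83.50 − 1.76)/6.02 = 13.5781 bits.

13.58 bits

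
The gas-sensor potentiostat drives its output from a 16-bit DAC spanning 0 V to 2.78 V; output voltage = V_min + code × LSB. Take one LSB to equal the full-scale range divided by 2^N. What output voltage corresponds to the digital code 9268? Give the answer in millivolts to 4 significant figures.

Span = 2.78 V. LSB = 2.78 V / 2^16.
V_out = 0 + 9268 × (2.78/65536) V
      = 0 V + 0.393143 V = 0.393143 V.

393.1 mV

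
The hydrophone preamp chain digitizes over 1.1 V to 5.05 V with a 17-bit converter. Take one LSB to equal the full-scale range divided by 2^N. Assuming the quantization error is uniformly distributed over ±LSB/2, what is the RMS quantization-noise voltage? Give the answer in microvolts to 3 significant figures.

The full-scale span is 5.05 − (1.1) = 3.95 V.
LSB = 3.95 V / 2^17 = 30.136 µV.
V_rms = LSB/√12 = 30.136 µV / √12 = 8.70 µV.

8.70 µV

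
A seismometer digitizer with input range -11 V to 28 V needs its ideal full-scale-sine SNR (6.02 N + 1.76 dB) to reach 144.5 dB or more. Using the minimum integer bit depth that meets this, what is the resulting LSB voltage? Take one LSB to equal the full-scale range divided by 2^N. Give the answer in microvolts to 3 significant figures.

2.32 µV

Range = 28 − (-11) = 39 V.
6.02 N + 1.76 ≥ 144.5 gives N ≥ 23.711, so the minimum integer is 24.
One LSB is 39 V / 16777216 = 2.32 µV.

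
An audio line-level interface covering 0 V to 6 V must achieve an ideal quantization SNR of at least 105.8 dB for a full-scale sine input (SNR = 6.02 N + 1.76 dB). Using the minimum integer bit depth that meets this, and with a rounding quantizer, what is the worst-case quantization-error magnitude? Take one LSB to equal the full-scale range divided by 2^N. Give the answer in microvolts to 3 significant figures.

11.4 µV

Span = 6 V.
Required N = ⌈(105.8 − 1.76)/6.02⌉ = ⌈17.282⌉ = 18.
One LSB is 6 V / 262144 = 22.888 µV.
Half an LSB is 11.4 µV.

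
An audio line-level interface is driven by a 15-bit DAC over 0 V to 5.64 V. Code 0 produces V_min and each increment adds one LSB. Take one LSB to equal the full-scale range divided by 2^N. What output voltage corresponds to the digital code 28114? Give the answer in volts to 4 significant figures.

Span = 5.64 V. LSB = 5.64 V / 2^15.
V_out = V_min + code × LSB = 0 V + 28114 × 5.64 V / 32768
      = 0 + 4.83896 = 4.83896 V.

4.839 V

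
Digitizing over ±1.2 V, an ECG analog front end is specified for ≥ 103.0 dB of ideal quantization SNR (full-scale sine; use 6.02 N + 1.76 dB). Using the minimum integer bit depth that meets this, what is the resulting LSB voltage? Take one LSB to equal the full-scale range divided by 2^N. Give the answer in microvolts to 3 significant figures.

Range = 1.2 − (-1.2) = 2.4 V.
Solving 6.02 N ≥ 103.0 − 1.76: N ≥ 16.817. Round up → N = 17.
LSB = 2.4 V / 2^17 = 18.3 µV.

18.3 µV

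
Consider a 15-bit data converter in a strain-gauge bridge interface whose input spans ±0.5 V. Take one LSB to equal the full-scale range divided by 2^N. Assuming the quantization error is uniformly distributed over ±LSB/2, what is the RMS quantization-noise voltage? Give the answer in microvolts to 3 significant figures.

8.81 µV

Span: 0.5 V − (-0.5 V) = 1 V.
LSB = 1 V ÷ 2^15 = 1/32768 V = 30.518 µV.
σ_q = LSB/√12 = 30.518 µV/3.4641 = 8.81 µV.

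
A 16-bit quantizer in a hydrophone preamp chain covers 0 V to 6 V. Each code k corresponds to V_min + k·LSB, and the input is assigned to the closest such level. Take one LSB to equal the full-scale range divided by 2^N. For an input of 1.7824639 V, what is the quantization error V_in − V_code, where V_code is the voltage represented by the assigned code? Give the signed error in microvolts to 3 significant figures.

+23.7 µV

Span = 6 V. LSB = 6 V / 2^16 ≈ 91.55 µV.
Position in LSBs: (1.7824639 − (0)) × 65536/6 = 19469.2590; rounding gives k = 19469.
V_code = 0 + (19469/65536) × 6 = 1.7824401855 V.
e = 1.7824639 − (1.7824401855) = +23.7 µV.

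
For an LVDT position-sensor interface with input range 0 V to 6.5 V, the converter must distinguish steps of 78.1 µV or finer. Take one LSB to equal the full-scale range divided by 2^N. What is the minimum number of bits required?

Range is 6.5 V.
Need 2^N ≥ 6.5 V / 78.1 µV = 83230 → N_min = 17.

17 bits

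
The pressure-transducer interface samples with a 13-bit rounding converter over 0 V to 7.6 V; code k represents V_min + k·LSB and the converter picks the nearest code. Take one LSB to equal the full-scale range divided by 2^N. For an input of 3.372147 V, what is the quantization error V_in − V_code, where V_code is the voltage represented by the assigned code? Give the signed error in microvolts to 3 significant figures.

−167 µV

Span = 7.6 V. LSB = 7.6 V / 2^13 ≈ 0.9277 mV.
(3.372147 − (0)) / LSB = 3.372147 × 8192/7.6 = 3634.8195. Nearest integer: k = 3635.
V_code = V_min + k × range/2^13 = 0 + 3635 × 7.6/8192 = 3.372314453 V.
Error = V_in − V_code = 3.372147 − (3.372314453) = −167 µV.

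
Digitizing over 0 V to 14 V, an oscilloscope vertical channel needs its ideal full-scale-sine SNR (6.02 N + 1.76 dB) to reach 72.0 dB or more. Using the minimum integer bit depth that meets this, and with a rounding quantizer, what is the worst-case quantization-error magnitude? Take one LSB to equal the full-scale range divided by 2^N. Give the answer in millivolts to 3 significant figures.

1.71 mV

Full-scale range = 14 V.
6.02 N + 1.76 ≥ 72.0 gives N ≥ 11.668, so the minimum integer is 12.
One LSB is 14 V / 4096 = 3.4180 mV.
|e|_max = LSB/2 = 1.71 mV.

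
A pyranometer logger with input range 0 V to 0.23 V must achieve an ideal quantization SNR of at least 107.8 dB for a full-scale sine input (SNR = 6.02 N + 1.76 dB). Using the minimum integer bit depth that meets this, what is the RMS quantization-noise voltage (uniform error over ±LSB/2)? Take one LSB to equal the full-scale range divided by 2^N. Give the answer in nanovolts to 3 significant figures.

V_FS = 0.23 V.
Solving 6.02 N ≥ 107.8 − 1.76: N ≥ 17.615. Round up → N = 18.
Step size = 0.23/262144 V = 0.87738 µV.
σ_q = LSB/√12 = 0.87738 µV/3.4641 = 253 nV.

253 nV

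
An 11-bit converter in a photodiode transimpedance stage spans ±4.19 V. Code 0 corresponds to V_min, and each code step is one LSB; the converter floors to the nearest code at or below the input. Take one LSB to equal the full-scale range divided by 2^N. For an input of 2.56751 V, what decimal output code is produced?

1651

Span: 4.19 V − (-4.19 V) = 8.38 V. LSB = 8.38 V / 2^11 ≈ 4.092 mV.
(V_in − V_min) × 2^11/range = (2.56751 − (-4.19)) × 2048/8.38 = 1651.477.
Floor → code = 1651.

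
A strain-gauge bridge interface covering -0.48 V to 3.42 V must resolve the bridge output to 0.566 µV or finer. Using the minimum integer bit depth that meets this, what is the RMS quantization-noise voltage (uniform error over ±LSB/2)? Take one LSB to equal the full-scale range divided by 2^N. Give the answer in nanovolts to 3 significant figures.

The full-scale span is 3.42 − (-0.48) = 3.9 V.
Required number of levels: 3.9/0.566 µV = 6.8905e6; smallest N with 2^N ≥ that is 23.
Step size = 3.9/8388608 V = 464.92 nV.
V_rms = LSB/√12 = 134 nV.

134 nV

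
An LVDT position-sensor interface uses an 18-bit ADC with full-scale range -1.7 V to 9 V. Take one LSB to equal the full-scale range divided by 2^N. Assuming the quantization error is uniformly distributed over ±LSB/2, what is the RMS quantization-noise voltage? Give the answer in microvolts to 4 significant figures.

The full-scale span is 9 − (-1.7) = 10.7 V.
Step size = 10.7/262144 V = 40.8173 µV.
σ_q = LSB/√12 = 40.8173 µV/3.4641 = 11.78 µV.

11.78 µV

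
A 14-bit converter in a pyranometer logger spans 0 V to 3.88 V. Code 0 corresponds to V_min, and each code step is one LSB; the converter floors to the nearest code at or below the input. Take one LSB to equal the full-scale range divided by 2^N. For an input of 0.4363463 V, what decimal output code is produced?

V_FS = 3.88 V. LSB = 3.88 V / 2^14 ≈ 236.8 µV.
V_in − V_min = 0.4363463 − (0) = 0.4363463 V.
Divide by LSB: 0.4363463 × 16384/3.88 = 1842.5510.
Truncating gives code 1842.

1842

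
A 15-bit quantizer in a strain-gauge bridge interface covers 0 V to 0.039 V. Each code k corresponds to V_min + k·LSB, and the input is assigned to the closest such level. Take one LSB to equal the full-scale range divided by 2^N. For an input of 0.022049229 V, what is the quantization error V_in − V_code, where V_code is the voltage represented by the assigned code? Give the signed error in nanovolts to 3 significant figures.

−148 nV

Range is 0.039 V. LSB = 0.039 V / 2^15 ≈ 1.190 µV.
Position in LSBs: (0.022049229 − (0)) × 32768/0.039 = 18525.8753; rounding gives k = 18526.
V_code = 0 + (18526/32768) × 0.039 = 0.022049377441 V.
Error = V_in − V_code = 0.022049229 − (0.022049377441) = −148 nV.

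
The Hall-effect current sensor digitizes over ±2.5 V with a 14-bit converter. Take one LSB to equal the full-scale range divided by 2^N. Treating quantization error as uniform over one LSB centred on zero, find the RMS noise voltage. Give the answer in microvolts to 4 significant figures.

88.10 µV

Span: 2.5 V − (-2.5 V) = 5 V.
Step size = 5/16384 V = 305.176 µV.
For a uniform distribution on [−LSB/2, +LSB/2], V_rms = LSB/√12 = 305.176 µV/3.4641 = 88.10 µV.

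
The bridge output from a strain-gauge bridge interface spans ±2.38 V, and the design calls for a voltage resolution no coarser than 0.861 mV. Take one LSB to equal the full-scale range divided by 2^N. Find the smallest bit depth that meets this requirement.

Full-scale range = 2.38 V − (-2.38 V) = 4.76 V.
Levels needed ≥ 4.76/0.861 mV = 5528. 2^13 = 8192 suffices, so N_min = 13.

13 bits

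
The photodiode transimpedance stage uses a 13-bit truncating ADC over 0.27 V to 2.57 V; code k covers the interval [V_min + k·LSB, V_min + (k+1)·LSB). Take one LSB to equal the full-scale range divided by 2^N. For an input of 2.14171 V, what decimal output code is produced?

6666

Full-scale range = 2.57 V − (0.27 V) = 2.3 V. LSB = 2.3 V / 2^13 ≈ 280.8 µV.
(V_in − V_min) × 2^13/range = (2.14171 − (0.27)) × 8192/2.3 = 6666.543.
Floor → code = 6666.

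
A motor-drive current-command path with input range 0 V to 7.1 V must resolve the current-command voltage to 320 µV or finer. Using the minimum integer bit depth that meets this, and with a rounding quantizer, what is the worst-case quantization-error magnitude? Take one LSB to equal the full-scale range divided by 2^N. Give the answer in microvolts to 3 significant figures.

Range is 7.1 V.
Levels needed ≥ 7.1/320 µV = 22190. 2^15 = 32768 suffices, so N_min = 15.
One LSB is 7.1 V / 32768 = 216.67 µV.
|e|_max = LSB/2 = 108 µV.

108 µV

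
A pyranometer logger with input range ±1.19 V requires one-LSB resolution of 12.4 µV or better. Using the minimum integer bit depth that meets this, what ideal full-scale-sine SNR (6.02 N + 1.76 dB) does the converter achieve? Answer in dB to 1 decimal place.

110.1 dB

Full-scale range = 1.19 V − (-1.19 V) = 2.38 V.
Levels needed ≥ 2.38/12.4 µV = 191900. 2^18 = 262144 suffices, so N_min = 18.
Ideal SNR at N = 18: 6.02·18 + 1.76 = 110.1 dB.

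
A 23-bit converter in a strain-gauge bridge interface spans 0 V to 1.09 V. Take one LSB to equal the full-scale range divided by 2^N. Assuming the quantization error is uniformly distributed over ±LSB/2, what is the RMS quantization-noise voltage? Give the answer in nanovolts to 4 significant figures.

Span = 1.09 V.
LSB = 1.09 V ÷ 2^23 = 1.09/8388608 V = 129.938 nV.
RMS of a uniform error over width LSB is LSB/√12 = 37.51 nV.

37.51 nV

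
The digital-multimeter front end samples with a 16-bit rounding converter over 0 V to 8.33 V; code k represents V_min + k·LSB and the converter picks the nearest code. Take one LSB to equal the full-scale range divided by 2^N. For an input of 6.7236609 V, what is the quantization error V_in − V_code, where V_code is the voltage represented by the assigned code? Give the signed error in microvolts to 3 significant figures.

Full-scale range = 8.33 V. LSB = 8.33 V / 2^16 ≈ 127.1 µV.
Position in LSBs: (6.7236609 − (0)) × 65536/8.33 = 52898.1802; rounding gives k = 52898.
V_code = V_min + k × range/2^16 = 0 + 52898 × 8.33/65536 = 6.7236380005 V.
Error = V_in − V_code = 6.7236609 − (6.7236380005) = +22.9 µV.

+22.9 µV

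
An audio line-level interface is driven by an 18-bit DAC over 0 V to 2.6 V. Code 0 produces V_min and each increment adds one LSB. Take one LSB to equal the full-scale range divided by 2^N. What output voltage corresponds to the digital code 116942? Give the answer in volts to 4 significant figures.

Span = 2.6 V. LSB = 2.6 V / 2^18.
Output = V_min + (116942/262144) × range = 0 + 0.446098 × 2.6 V
      = 0 + 1.15986 = 1.15986 V.

1.160 V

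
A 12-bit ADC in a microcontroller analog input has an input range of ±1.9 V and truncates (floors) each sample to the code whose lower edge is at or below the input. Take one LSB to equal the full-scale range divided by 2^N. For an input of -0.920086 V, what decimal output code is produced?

1056

Span: 1.9 V − (-1.9 V) = 3.8 V. LSB = 3.8 V / 2^12 ≈ 0.9277 mV.
V_in − V_min = -0.920086 − (-1.9) = 0.979914 V.
Divide by LSB: 0.979914 × 4096/3.8 = 1056.2441.
Truncating gives code 1056.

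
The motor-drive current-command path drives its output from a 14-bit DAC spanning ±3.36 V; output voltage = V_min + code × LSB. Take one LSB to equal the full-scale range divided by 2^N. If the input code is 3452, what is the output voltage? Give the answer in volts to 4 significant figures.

Range = 3.36 − (-3.36) = 6.72 V. LSB = 6.72 V / 2^14.
V_out = V_min + code × LSB = -3.36 V + 3452 × 6.72 V / 16384
      = -3.36 + 1.41586 = -1.94414 V.

-1.944 V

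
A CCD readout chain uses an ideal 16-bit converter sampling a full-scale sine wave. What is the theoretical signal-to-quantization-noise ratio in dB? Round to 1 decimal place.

98.1 dB

6.02(16) + 1.76 = 96.32 + 1.76 = 98.08 dB.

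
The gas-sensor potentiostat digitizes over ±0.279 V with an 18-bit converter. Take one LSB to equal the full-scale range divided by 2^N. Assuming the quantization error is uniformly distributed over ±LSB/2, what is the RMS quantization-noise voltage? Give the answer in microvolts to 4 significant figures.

The full-scale span is 0.279 − (-0.279) = 0.558 V.
Step size = 0.558/262144 V = 2.12860 µV.
RMS of a uniform error over width LSB is LSB/√12 = 0.6145 µV.

0.6145 µV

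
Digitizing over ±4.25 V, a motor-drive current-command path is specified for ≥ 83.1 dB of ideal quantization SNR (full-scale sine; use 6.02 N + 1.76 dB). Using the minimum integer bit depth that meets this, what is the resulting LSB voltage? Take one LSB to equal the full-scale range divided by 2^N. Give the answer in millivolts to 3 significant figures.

0.519 mV

Span: 4.25 V − (-4.25 V) = 8.5 V.
6.02 N + 1.76 ≥ 83.1 gives N ≥ 13.512, so the minimum integer is 14.
LSB = 8.5 V / 2^14 = 0.519 mV.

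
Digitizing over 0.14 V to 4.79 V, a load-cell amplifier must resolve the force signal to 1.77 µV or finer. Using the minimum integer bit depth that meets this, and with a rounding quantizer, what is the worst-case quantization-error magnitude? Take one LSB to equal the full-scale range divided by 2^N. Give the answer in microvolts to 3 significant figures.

Full-scale range = 4.79 V − (0.14 V) = 4.65 V.
Levels needed ≥ 4.65/1.77 µV = 2.627e6. 2^22 = 4194304 suffices, so N_min = 22.
Step size = 4.65/4194304 V = 1.1086 µV.
Half an LSB is 0.554 µV.

0.554 µV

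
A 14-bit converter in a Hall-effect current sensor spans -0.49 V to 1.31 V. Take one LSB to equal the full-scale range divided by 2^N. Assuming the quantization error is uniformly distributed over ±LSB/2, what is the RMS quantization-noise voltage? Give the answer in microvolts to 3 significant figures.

The full-scale span is 1.31 − (-0.49) = 1.8 V.
One LSB is 1.8 V / 16384 = 109.86 µV.
For a uniform distribution on [−LSB/2, +LSB/2], V_rms = LSB/√12 = 109.86 µV/3.4641 = 31.7 µV.

31.7 µV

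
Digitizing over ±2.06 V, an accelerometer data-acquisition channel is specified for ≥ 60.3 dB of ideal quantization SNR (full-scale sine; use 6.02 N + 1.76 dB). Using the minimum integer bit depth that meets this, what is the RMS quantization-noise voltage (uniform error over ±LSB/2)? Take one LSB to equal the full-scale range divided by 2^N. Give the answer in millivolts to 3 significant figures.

Span: 2.06 V − (-2.06 V) = 4.12 V.
Required N = ⌈(60.3 − 1.76)/6.02⌉ = ⌈9.724⌉ = 10.
LSB = 4.12 V ÷ 2^10 = 4.12/1024 V = 4.0234 mV.
σ_q = LSB/√12 = 4.0234 mV/3.4641 = 1.16 mV.

1.16 mV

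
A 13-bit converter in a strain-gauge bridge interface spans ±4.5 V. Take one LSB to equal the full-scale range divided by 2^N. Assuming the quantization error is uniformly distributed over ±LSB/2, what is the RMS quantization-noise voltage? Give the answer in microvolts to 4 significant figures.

Range = 4.5 − (-4.5) = 9 V.
LSB = 9 V ÷ 2^13 = 9/8192 V = 1.09863 mV.
RMS of a uniform error over width LSB is LSB/√12 = 317.1 µV.

317.1 µV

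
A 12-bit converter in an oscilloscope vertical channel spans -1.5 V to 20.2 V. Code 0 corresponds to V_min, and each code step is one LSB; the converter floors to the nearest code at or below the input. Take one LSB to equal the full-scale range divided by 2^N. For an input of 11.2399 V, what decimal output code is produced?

2404

Span: 20.2 V − (-1.5 V) = 21.7 V. LSB = 21.7 V / 2^12 ≈ 5.298 mV.
code = ⌊(V_in − V_min)/LSB⌋ = ⌊(V_in − V_min) × 2^12 / range⌋
     = ⌊(11.2399 − (-1.5)) × 4096 / 21.7⌋ = ⌊12.7399 × 4096/21.7⌋
     = ⌊2404.730⌋ = 2404.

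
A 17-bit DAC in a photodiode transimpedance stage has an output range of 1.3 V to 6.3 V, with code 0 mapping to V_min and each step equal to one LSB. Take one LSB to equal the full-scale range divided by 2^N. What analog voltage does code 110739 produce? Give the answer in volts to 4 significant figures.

Span: 6.3 V − (1.3 V) = 5 V. LSB = 5 V / 2^17.
V_out = V_min + code × LSB = 1.3 V + 110739 × 5 V / 131072
      = 1.3 V + 4.22436 V = 5.52436 V.

5.524 V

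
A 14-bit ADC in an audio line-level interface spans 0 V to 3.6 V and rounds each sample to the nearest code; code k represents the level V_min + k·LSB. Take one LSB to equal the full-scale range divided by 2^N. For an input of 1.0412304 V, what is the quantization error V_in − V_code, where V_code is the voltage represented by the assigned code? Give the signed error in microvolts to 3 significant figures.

−53.8 µV

Span = 3.6 V. LSB = 3.6 V / 2^14 ≈ 219.7 µV.
(V_in − V_min)/LSB = (1.0412304 − (0)) × 16384/3.6 = 4738.7552 → nearest code k = 4739.
V_code = V_min + k × range/2^14 = 0 + 4739 × 3.6/16384 = 1.0412841797 V.
Error = V_in − V_code = 1.0412304 − (1.0412841797) = −53.8 µV.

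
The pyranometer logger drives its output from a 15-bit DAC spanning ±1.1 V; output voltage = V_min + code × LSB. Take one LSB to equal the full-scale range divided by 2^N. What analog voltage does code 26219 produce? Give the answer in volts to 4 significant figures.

0.6603 V

The full-scale span is 1.1 − (-1.1) = 2.2 V. LSB = 2.2 V / 2^15.
V_out = -1.1 + 26219 × (2.2/32768) V
      = -1.1 + 1.76031 = 0.660309 V.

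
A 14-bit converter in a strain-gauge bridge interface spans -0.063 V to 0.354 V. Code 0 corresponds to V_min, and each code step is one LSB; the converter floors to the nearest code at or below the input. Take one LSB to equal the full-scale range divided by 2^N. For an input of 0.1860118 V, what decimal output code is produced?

Span: 0.354 V − (-0.063 V) = 0.417 V. LSB = 0.417 V / 2^14 ≈ 25.45 µV.
(V_in − V_min) × 2^14/range = (0.1860118 − (-0.063)) × 16384/0.417 = 9783.715.
Floor → code = 9783.

9783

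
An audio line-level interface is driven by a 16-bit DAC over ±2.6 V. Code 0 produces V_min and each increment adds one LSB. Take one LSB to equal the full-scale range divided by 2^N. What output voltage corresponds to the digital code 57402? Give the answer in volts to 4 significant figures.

1.955 V

The full-scale span is 2.6 − (-2.6) = 5.2 V. LSB = 5.2 V / 2^16.
V_out = V_min + code × LSB = -2.6 V + 57402 × 5.2 V / 65536
      = -2.6 + 4.55460 = 1.95460 V.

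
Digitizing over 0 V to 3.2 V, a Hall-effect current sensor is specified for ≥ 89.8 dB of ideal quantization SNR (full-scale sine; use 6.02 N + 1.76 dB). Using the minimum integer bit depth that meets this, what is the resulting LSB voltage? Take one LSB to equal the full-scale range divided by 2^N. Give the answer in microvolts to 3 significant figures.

Full-scale range = 3.2 V.
N ≥ (89.8 − 1.76)/6.02 = 14.625 → N_min = 15.
LSB = 3.2 V ÷ 2^15 = 3.2/32768 V = 97.7 µV.

97.7 µV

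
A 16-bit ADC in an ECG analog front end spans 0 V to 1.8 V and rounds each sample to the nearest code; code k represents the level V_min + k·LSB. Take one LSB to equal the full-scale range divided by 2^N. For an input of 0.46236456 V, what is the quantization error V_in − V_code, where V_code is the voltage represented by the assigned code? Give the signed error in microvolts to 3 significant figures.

Full-scale range = 1.8 V. LSB = 1.8 V / 2^16 ≈ 27.47 µV.
(V_in − V_min)/LSB = (0.46236456 − (0)) × 65536/1.8 = 16834.1799 → nearest code k = 16834.
V_code = V_min + k × range/2^16 = 0 + 16834 × 1.8/65536 = 0.46235961914 V.
e = 0.46236456 − (0.46235961914) = +4.94 µV.

+4.94 µV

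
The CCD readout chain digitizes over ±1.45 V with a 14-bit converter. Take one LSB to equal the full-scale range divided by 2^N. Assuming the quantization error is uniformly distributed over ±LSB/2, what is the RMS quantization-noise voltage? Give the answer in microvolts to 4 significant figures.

Span: 1.45 V − (-1.45 V) = 2.9 V.
LSB = 2.9 V / 2^14 = 177.002 µV.
RMS of a uniform error over width LSB is LSB/√12 = 51.10 µV.

51.10 µV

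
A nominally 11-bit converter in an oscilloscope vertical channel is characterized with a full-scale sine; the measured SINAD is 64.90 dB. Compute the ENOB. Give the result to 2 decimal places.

(64.90 − 1.76) / 6.02 = 63.14/6.02 = 10.4884 effective bits.

10.49 bits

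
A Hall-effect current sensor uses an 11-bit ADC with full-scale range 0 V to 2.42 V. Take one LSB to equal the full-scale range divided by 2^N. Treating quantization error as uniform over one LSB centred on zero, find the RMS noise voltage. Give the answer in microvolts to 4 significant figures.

Span = 2.42 V.
Step size = 2.42/2048 V = 1.18164 mV.
RMS of a uniform error over width LSB is LSB/√12 = 341.1 µV.

341.1 µV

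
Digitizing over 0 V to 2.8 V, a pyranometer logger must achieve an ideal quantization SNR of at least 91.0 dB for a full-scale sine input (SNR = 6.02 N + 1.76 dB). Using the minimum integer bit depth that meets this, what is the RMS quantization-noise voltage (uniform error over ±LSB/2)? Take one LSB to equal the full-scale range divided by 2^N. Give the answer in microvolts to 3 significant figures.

V_FS = 2.8 V.
6.02 N + 1.76 ≥ 91.0 gives N ≥ 14.824, so the minimum integer is 15.
One LSB is 2.8 V / 32768 = 85.449 µV.
RMS noise = LSB/√12 = 24.7 µV.

24.7 µV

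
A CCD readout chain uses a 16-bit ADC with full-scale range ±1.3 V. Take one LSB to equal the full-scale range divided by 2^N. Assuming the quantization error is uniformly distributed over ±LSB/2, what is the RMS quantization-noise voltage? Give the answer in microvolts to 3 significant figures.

11.5 µV

The full-scale span is 1.3 − (-1.3) = 2.6 V.
Step size = 2.6/65536 V = 39.673 µV.
For a uniform distribution on [−LSB/2, +LSB/2], V_rms = LSB/√12 = 39.673 µV/3.4641 = 11.5 µV.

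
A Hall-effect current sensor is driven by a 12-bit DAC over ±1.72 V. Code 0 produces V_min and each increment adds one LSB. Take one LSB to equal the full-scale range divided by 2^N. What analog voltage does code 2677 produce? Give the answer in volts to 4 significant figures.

Full-scale range = 1.72 V − (-1.72 V) = 3.44 V. LSB = 3.44 V / 2^12.
V_out = V_min + code × LSB = -1.72 V + 2677 × 3.44 V / 4096
      = -1.72 + 2.24826 = 0.528262 V.

0.5283 V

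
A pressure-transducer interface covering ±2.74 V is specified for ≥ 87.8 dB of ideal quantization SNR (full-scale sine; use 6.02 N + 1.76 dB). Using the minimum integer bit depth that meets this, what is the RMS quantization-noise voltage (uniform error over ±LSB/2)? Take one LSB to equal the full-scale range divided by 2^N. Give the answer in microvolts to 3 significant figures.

48.3 µV

The full-scale span is 2.74 − (-2.74) = 5.48 V.
N ≥ (87.8 − 1.76)/6.02 = 14.292 → N_min = 15.
Step size = 5.48/32768 V = 167.24 µV.
σ_q = LSB/√12 = 167.24 µV/3.4641 = 48.3 µV.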